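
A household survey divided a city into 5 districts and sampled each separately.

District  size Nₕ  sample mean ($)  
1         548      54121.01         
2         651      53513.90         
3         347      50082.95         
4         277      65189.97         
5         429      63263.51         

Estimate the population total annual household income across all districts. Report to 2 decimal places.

127072313.51

1: 548·54121.01 = 29658313.48
2: 651·53513.90 = 34837548.9
3: 347·50082.95 = 17378783.65
4: 277·65189.97 = 18057621.69
5: 429·63263.51 = 27140045.79
τ̂ = Σ Nₕx̄ₕ = 127072313.51.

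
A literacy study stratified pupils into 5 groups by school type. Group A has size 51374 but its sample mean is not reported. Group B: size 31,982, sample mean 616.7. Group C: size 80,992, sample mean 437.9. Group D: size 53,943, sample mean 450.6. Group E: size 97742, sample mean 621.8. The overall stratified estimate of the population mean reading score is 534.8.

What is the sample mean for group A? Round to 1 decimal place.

N = 51374 + 31982 + 80992 + 53943 + 97742 = 316033.
Overall total = μ·N = 534.8·316033 = 169014448.4.
Subtract the known strata: 31982·616.7 + 80992·437.9 + 53943·450.6 + 97742·621.8 = 140272387.6.
Remaining total for group A: 169014448.4 − 140272387.6 = 28742060.8.
Divide by its size: 28742060.8 / 51374 = 559.467... → 559.5.

559.5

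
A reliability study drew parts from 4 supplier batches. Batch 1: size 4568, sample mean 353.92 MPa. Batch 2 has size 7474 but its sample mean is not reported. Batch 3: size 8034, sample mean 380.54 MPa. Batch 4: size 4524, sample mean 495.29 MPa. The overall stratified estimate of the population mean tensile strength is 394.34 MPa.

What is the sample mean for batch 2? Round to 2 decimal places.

Σ Nₕx̄ₕ = N·μ, so 7474·x̄_2 = 24600·394.34 − (4568·353.92 + 8034·380.54 + 4524·495.29).
= 9700764 − 6914656.88 = 2786107.12.
x̄_2 = 2786107.12 / 7474 = 372.7732... → 372.77.

372.77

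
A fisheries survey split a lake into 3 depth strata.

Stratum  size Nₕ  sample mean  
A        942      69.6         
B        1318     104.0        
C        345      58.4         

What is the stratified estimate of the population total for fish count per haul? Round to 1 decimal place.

222783.2

Estimate total by summing Nₕ·x̄ₕ over strata.
942·69.6 + 1318·104.0 + 345·58.4 = 65563.2 + 137072 + 20148 = 222783.2.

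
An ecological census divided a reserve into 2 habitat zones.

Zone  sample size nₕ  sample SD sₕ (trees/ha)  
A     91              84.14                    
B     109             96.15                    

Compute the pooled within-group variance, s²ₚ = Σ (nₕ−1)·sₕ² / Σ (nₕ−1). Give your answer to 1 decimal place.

A: (91−1)·84.14² = 90·7079.5396 = 637158.564
B: (109−1)·96.15² = 108·9244.8225 = 998440.83
Numerator = 1635599.394; denominator = Σ(nₕ−1) = 198.
s²ₚ = 1635599.394/198 = 8260.603 → 8260.6.

8260.6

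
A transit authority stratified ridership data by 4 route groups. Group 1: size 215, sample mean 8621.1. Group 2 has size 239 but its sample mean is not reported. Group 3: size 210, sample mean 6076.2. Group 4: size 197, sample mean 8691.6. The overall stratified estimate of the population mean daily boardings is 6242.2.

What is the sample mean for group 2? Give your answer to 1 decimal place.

N = 215 + 239 + 210 + 197 = 861.
Overall total = μ·N = 6242.2·861 = 5374534.2.
Subtract the known strata: 215·8621.1 + 210·6076.2 + 197·8691.6 = 4841783.7.
Remaining total for group 2: 5374534.2 − 4841783.7 = 532750.5.
Divide by its size: 532750.5 / 239 = 2229.082... → 2229.1.

2229.1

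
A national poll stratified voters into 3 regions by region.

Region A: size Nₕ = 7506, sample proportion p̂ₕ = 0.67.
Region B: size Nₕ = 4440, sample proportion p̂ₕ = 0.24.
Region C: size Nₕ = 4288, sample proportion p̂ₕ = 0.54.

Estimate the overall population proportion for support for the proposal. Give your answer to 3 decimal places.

0.518

N = 7506 + 4440 + 4288 = 16234.
Overall proportion = Σ (Nₕ/N)·p̂ₕ.
Σ Nₕp̂ₕ = 5029.02 + 1065.6 + 2315.52 = 8410.14.
8410.14 / 16234 = 0.51806... → 0.518.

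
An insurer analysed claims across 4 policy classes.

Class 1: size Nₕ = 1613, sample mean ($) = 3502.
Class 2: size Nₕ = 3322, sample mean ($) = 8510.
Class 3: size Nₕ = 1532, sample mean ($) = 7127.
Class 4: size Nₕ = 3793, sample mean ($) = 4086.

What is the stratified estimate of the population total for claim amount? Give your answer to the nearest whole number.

1: 1613·3502 = 5648726
2: 3322·8510 = 28270220
3: 1532·7127 = 10918564
4: 3793·4086 = 15498198
τ̂ = Σ Nₕx̄ₕ = 60335708.

60335708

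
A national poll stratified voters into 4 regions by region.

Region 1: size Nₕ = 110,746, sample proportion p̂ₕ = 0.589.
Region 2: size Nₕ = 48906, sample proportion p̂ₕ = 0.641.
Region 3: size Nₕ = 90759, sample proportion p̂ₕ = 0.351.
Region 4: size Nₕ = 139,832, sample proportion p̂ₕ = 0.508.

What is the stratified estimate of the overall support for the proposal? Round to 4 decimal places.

0.5111

Wₕ = Nₕ/N with N = 390243: 0.2838, 0.1253, 0.2326, 0.3583.
p̂_st = 0.2838·0.589 + 0.1253·0.641 + 0.2326·0.351 + 0.3583·0.508 ≈ 0.511141... → 0.5111.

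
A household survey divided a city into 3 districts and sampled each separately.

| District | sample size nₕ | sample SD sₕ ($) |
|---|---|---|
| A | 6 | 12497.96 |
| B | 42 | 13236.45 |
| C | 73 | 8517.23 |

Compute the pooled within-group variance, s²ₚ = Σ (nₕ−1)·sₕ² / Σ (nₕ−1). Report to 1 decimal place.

111758083.6

A: (6−1)·12497.96² = 5·156199004.1616 = 780995020.808
B: (42−1)·13236.45² = 41·175203608.6025 = 7183347952.7025
C: (73−1)·8517.23² = 72·72543206.8729 = 5223110894.8488
Numerator = 13187453868.3593; denominator = Σ(nₕ−1) = 118.
s²ₚ = 13187453868.3593/118 = 111758083.630... → 111758083.6.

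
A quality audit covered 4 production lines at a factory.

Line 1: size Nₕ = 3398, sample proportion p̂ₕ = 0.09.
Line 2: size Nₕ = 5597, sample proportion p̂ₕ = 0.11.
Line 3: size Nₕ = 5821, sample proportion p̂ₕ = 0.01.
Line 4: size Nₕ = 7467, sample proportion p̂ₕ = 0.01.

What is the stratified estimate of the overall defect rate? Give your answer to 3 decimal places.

N = 3398 + 5597 + 5821 + 7467 = 22283.
Overall proportion = Σ (Nₕ/N)·p̂ₕ.
Σ Nₕp̂ₕ = 305.82 + 615.67 + 58.21 + 74.67 = 1054.37.
1054.37 / 22283 = 0.04732... → 0.047.

0.047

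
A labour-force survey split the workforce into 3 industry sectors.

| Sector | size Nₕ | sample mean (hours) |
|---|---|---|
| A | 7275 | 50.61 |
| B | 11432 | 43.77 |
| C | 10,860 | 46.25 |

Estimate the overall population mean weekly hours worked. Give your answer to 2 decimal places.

46.36

N = 7275 + 11432 + 10860 = 29567.
Weight each subgroup mean by Nₕ/N and sum.
Σ Nₕx̄ₕ = 7275·50.61 + 11432·43.77 + 10860·46.25 = 368187.75 + 500378.64 + 502275 = 1370841.39.
Divide by N: 1370841.39 / 29567 = 46.3639... → 46.36.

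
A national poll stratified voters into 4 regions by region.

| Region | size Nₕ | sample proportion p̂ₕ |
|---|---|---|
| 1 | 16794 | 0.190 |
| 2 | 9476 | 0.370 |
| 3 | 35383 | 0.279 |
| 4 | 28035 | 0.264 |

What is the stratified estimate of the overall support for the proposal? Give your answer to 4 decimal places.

N = 16794 + 9476 + 35383 + 28035 = 89688.
Overall proportion = Σ (Nₕ/N)·p̂ₕ.
Σ Nₕp̂ₕ = 3190.86 + 3506.12 + 9871.857 + 7401.24 = 23970.077.
23970.077 / 89688 = 0.267261... → 0.2673.

0.2673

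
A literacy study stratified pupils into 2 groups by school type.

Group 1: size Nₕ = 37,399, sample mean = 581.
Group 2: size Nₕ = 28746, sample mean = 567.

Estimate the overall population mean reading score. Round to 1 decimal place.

N = 37399 + 28746 = 66145.
The stratified mean weights each stratum mean by its population share Nₕ/N.
Σ Nₕx̄ₕ = 37399·581 + 28746·567 = 21728819 + 16298982 = 38027801.
Divide by N: 38027801 / 66145 = 574.916... → 574.9.

574.9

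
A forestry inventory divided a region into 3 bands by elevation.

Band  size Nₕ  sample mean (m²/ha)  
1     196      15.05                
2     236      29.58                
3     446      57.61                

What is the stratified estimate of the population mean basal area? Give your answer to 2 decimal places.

40.57

N = 878; weights Wₕ = Nₕ/N = (0.2232, 0.2688, 0.5080).
x̄_st = Σ Wₕ·x̄ₕ = 0.2232·15.05 + 0.2688·29.58 + 0.5080·57.61 ≈ 40.5749...
→ 40.57.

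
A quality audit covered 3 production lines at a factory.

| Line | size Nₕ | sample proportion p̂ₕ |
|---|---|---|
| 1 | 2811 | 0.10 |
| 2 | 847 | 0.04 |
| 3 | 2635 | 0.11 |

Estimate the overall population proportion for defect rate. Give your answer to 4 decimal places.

N = 2811 + 847 + 2635 = 6293.
Overall proportion = Σ (Nₕ/N)·p̂ₕ.
Σ Nₕp̂ₕ = 281.1 + 33.88 + 289.85 = 604.83.
604.83 / 6293 = 0.096112... → 0.0961.

0.0961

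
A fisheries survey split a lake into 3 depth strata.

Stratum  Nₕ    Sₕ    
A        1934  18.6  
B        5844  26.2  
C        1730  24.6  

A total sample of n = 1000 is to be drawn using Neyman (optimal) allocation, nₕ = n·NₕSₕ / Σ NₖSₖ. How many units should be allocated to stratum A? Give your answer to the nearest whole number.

Σ NₕSₕ = 1934·18.6 + 5844·26.2 + 1730·24.6 = 231643.2.
Share for A: 35972.4/231643.2 = 0.15529.
n_A = 1000 × 0.15529 = 155.292... → 155.

155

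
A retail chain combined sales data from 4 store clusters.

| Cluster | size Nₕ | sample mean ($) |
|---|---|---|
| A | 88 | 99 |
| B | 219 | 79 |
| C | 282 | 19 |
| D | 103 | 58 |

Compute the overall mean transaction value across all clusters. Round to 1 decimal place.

54.0

N = 692; weights Wₕ = Nₕ/N = (0.1272, 0.3165, 0.4075, 0.1488).
x̄_st = Σ Wₕ·x̄ₕ = 0.1272·99 + 0.3165·79 + 0.4075·19 + 0.1488·58 ≈ 53.967...
→ 54.0.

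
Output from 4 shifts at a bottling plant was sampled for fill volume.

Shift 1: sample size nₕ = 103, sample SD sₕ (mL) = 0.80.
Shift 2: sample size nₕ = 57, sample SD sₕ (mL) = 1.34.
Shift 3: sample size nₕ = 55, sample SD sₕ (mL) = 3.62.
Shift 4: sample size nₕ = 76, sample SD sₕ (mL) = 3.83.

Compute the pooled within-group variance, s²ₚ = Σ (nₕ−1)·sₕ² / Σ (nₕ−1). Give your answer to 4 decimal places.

Degrees of freedom: 102 + 56 + 54 + 75 = 287.
Σ(nₕ−1)sₕ² = 102·0.64 + 56·1.7956 + 54·13.1044 + 75·14.6689 = 1973.6387.
s²ₚ = 1973.6387 / 287 = 6.876790... → 6.8768.

6.8768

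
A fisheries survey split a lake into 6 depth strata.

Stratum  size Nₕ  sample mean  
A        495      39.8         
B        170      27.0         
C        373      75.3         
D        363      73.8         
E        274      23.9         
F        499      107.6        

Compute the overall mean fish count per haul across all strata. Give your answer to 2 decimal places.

x̄_st = (Σ Nₕx̄ₕ) / (Σ Nₕ) = (495·39.8 + 170·27.0 + 373·75.3 + 363·73.8 + 274·23.9 + 499·107.6) / 2174
= 139408.3 / 2174 = 64.1253... → 64.13.

64.13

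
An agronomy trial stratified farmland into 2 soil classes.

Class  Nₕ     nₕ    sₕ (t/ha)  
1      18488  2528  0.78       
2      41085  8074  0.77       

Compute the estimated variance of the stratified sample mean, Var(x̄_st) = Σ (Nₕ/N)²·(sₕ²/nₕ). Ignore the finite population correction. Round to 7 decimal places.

N = 59573; Wₕ = Nₕ/N.
class 1: (18488/59573)²·0.78²/2528 = 0.0000231789
class 2: (41085/59573)²·0.77²/8074 = 0.0000349269
Sum = 0.0000581058 → 0.0000581.

0.0000581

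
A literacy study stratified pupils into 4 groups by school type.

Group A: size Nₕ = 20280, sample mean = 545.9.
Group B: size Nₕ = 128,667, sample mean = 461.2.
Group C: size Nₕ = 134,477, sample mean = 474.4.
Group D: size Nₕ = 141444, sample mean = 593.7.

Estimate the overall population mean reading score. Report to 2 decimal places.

x̄_st = (Σ Nₕx̄ₕ) / (Σ Nₕ) = (20280·545.9 + 128667·461.2 + 134477·474.4 + 141444·593.7) / 424868
= 218183264 / 424868 = 513.5319... → 513.53.

513.53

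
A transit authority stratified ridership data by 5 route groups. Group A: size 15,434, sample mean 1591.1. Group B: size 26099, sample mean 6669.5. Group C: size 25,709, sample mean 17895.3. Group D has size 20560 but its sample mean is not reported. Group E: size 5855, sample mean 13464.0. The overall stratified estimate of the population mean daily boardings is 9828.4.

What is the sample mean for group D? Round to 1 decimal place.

8899.4

N = 15434 + 26099 + 25709 + 20560 + 5855 = 93657.
Overall total = μ·N = 9828.4·93657 = 920498458.8.
Subtract the known strata: 15434·1591.1 + 26099·6669.5 + 25709·17895.3 + 5855·13464.0 = 737526305.6.
Remaining total for group D: 920498458.8 − 737526305.6 = 182972153.2.
Divide by its size: 182972153.2 / 20560 = 8899.424... → 8899.4.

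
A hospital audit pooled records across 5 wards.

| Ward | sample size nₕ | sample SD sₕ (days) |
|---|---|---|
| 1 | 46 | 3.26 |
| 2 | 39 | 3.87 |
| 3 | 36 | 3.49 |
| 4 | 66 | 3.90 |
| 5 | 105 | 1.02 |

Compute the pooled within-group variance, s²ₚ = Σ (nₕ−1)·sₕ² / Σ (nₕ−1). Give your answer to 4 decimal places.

8.9565

Degrees of freedom: 45 + 38 + 35 + 65 + 104 = 287.
Σ(nₕ−1)sₕ² = 45·10.6276 + 38·14.9769 + 35·12.1801 + 65·15.21 + 104·1.0404 = 2570.5193.
s²ₚ = 2570.5193 / 287 = 8.956513... → 8.9565.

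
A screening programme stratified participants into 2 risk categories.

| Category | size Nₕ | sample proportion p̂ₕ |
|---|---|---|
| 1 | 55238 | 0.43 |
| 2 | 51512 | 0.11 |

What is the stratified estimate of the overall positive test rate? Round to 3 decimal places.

Wₕ = Nₕ/N with N = 106750: 0.5175, 0.4825.
p̂_st = 0.5175·0.43 + 0.4825·0.11 ≈ 0.27558... → 0.276.

0.276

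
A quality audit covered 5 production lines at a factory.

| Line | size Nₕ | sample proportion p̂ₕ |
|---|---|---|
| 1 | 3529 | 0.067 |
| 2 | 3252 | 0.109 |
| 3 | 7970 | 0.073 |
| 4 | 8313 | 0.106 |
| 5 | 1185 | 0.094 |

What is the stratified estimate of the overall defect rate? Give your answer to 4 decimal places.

0.0893

N = 3529 + 3252 + 7970 + 8313 + 1185 = 24249.
Overall proportion = Σ (Nₕ/N)·p̂ₕ.
Σ Nₕp̂ₕ = 236.443 + 354.468 + 581.81 + 881.178 + 111.39 = 2165.289.
2165.289 / 24249 = 0.089294... → 0.0893.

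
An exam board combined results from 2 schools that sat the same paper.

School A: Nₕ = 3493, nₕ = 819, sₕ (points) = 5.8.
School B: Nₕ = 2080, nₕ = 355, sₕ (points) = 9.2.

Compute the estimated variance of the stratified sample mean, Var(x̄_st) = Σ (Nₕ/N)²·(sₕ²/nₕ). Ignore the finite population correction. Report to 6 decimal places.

N = 5573. Term for each stratum: Wₕ²sₕ²/nₕ.
Var(x̄_st) = 0.016135825 + 0.033212065 = 0.049347890 → 0.049348.

0.049348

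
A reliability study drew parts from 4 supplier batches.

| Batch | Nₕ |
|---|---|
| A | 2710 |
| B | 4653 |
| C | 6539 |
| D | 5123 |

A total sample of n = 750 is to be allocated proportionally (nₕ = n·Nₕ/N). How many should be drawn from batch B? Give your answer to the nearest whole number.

183

Share of batch B = 4653/19025 = 0.24457.
Allocate 750 × 0.24457 = 183.430... → 183.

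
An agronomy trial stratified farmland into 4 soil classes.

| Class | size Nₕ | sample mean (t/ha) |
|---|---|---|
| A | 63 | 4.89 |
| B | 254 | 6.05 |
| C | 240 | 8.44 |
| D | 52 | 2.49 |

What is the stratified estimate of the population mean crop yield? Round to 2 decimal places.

6.57

x̄_st = (Σ Nₕx̄ₕ) / (Σ Nₕ) = (63·4.89 + 254·6.05 + 240·8.44 + 52·2.49) / 609
= 3999.85 / 609 = 6.5679... → 6.57.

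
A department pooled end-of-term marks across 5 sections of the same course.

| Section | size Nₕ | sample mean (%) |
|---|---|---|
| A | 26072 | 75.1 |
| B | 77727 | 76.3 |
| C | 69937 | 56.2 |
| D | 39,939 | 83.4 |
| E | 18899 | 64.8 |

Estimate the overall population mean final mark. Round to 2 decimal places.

70.41

N = 232574; weights Wₕ = Nₕ/N = (0.1121, 0.3342, 0.3007, 0.1717, 0.0813).
x̄_st = Σ Wₕ·x̄ₕ = 0.1121·75.1 + 0.3342·76.3 + 0.3007·56.2 + 0.1717·83.4 + 0.0813·64.8 ≈ 70.4060...
→ 70.41.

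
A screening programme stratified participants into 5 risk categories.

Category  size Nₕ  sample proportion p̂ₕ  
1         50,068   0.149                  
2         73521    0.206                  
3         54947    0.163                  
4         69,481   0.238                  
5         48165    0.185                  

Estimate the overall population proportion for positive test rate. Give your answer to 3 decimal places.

Wₕ = Nₕ/N with N = 296182: 0.1690, 0.2482, 0.1855, 0.2346, 0.1626.
p̂_st = 0.1690·0.149 + 0.2482·0.206 + 0.1855·0.163 + 0.2346·0.238 + 0.1626·0.185 ≈ 0.19248... → 0.192.

0.192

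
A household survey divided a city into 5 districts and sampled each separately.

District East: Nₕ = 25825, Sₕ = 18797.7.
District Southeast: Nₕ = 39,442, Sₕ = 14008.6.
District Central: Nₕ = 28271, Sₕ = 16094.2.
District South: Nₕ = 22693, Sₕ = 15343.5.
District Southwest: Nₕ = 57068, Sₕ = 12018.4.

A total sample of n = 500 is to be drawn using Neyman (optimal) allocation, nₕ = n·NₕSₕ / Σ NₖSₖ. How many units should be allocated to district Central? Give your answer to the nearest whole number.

Σ NₕSₕ = 25825·18797.7 + 39442·14008.6 + 28271·16094.2 + 22693·15343.5 + 57068·12018.4 = 2527033028.6.
Share for Central: 454999128.2/2527033028.6 = 0.18005.
n_Central = 500 × 0.18005 = 90.026... → 90.

90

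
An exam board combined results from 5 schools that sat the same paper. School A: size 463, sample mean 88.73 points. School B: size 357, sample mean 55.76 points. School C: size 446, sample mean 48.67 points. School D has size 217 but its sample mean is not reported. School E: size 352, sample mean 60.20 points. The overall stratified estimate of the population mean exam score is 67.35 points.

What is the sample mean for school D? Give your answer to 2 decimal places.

90.79

Σ Nₕx̄ₕ = N·μ, so 217·x̄_D = 1835·67.35 − (463·88.73 + 357·55.76 + 446·48.67 + 352·60.20).
= 123587.25 − 103885.53 = 19701.72.
x̄_D = 19701.72 / 217 = 90.7913... → 90.79.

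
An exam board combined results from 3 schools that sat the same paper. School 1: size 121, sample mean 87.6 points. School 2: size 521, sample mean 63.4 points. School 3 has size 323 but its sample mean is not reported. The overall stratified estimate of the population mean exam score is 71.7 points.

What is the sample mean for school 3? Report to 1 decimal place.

79.1

N = 121 + 521 + 323 = 965.
Overall total = μ·N = 71.7·965 = 69190.5.
Subtract the known strata: 121·87.6 + 521·63.4 = 43631.
Remaining total for school 3: 69190.5 − 43631 = 25559.5.
Divide by its size: 25559.5 / 323 = 79.132... → 79.1.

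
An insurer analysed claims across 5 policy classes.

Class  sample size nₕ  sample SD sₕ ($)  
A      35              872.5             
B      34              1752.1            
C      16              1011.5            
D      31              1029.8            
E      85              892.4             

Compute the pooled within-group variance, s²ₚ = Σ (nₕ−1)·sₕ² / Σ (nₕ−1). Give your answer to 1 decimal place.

1230843.2

A: (35−1)·872.5² = 34·761256.25 = 25882712.5
B: (34−1)·1752.1² = 33·3069854.41 = 101305195.53
C: (16−1)·1011.5² = 15·1023132.25 = 15346983.75
D: (31−1)·1029.8² = 30·1060488.04 = 31814641.2
E: (85−1)·892.4² = 84·796377.76 = 66895731.84
Numerator = 241245264.82; denominator = Σ(nₕ−1) = 196.
s²ₚ = 241245264.82/196 = 1230843.188... → 1230843.2.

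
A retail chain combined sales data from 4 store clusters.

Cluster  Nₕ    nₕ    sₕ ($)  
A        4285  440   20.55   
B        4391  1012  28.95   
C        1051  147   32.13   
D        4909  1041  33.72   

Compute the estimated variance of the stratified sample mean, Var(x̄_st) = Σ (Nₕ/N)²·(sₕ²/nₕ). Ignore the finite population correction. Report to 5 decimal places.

0.31590

N = 14636; Wₕ = Nₕ/N.
cluster A: (4285/14636)²·20.55²/440 = 0.08226741
cluster B: (4391/14636)²·28.95²/1012 = 0.07454160
cluster C: (1051/14636)²·32.13²/147 = 0.03621302
cluster D: (4909/14636)²·33.72²/1041 = 0.12287560
Sum = 0.31589763 → 0.31590.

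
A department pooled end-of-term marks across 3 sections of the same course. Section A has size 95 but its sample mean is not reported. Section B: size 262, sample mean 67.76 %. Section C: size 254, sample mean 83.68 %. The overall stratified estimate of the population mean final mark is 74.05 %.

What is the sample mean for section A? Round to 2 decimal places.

N = 95 + 262 + 254 = 611.
Overall total = μ·N = 74.05·611 = 45244.55.
Subtract the known strata: 262·67.76 + 254·83.68 = 39007.84.
Remaining total for section A: 45244.55 − 39007.84 = 6236.71.
Divide by its size: 6236.71 / 95 = 65.6496... → 65.65.

65.65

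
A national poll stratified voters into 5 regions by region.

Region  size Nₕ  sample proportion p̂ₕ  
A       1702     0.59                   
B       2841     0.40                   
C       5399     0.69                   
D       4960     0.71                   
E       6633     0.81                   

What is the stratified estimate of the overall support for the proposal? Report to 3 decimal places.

Wₕ = Nₕ/N with N = 21535: 0.0790, 0.1319, 0.2507, 0.2303, 0.3080.
p̂_st = 0.0790·0.59 + 0.1319·0.40 + 0.2507·0.69 + 0.2303·0.71 + 0.3080·0.81 ≈ 0.68541... → 0.685.

0.685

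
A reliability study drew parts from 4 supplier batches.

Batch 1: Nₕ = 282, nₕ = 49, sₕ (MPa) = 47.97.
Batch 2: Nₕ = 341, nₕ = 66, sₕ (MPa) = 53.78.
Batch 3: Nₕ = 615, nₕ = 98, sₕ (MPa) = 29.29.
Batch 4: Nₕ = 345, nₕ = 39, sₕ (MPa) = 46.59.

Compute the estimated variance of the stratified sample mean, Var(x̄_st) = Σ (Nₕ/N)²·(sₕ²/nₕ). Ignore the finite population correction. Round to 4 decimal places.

N = 1583. Term for each stratum: Wₕ²sₕ²/nₕ.
Var(x̄_st) = 1.4903207 + 2.0335019 + 1.3212989 + 2.6436087 = 7.4887303 → 7.4887.

7.4887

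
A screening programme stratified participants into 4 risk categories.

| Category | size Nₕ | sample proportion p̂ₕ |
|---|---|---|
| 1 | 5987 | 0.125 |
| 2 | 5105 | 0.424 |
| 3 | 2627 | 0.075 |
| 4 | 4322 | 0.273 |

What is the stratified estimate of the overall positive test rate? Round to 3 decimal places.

0.238

Wₕ = Nₕ/N with N = 18041: 0.3319, 0.2830, 0.1456, 0.2396.
p̂_st = 0.3319·0.125 + 0.2830·0.424 + 0.1456·0.075 + 0.2396·0.273 ≈ 0.23778... → 0.238.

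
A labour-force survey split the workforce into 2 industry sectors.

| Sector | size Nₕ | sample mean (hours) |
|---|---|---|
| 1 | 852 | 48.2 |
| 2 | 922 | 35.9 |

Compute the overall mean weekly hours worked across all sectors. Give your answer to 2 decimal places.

N = 1774; weights Wₕ = Nₕ/N = (0.4803, 0.5197).
x̄_st = Σ Wₕ·x̄ₕ = 0.4803·48.2 + 0.5197·35.9 ≈ 41.8073...
→ 41.81.

41.81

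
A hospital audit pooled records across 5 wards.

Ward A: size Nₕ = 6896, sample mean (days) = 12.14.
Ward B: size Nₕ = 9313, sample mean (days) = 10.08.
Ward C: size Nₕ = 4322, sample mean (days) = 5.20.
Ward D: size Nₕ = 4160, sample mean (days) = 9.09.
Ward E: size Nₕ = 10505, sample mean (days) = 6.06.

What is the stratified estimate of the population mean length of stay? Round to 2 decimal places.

8.57

x̄_st = (Σ Nₕx̄ₕ) / (Σ Nₕ) = (6896·12.14 + 9313·10.08 + 4322·5.20 + 4160·9.09 + 10505·6.06) / 35196
= 301541.58 / 35196 = 8.5675... → 8.57.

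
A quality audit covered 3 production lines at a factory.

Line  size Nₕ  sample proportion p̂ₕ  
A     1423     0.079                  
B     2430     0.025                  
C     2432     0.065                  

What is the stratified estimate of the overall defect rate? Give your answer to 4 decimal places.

0.0527

Wₕ = Nₕ/N with N = 6285: 0.2264, 0.3866, 0.3870.
p̂_st = 0.2264·0.079 + 0.3866·0.025 + 0.3870·0.065 ≈ 0.052704... → 0.0527.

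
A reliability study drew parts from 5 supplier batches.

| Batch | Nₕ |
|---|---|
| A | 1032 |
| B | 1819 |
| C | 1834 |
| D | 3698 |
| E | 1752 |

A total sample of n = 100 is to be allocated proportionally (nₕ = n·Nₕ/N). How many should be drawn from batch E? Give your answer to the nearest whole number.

Share of batch E = 1752/10135 = 0.17287.
Allocate 100 × 0.17287 = 17.287... → 17.

17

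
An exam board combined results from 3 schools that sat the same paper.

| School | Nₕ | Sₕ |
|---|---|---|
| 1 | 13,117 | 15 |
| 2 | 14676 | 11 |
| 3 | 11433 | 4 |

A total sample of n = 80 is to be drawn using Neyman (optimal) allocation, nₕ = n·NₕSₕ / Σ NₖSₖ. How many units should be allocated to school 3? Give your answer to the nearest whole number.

Σ NₕSₕ = 13117·15 + 14676·11 + 11433·4 = 403923.
Share for 3: 45732/403923 = 0.11322.
n_3 = 80 × 0.11322 = 9.058... → 9.

9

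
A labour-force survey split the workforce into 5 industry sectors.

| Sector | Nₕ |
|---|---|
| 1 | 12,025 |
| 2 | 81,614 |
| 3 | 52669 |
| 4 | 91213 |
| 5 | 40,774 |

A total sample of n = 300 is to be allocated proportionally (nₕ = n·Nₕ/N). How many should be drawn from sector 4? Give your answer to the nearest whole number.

N = 12025 + 81614 + 52669 + 91213 + 40774 = 278295.
n_4 = 300·91213/278295 = 98.327... → 98.

98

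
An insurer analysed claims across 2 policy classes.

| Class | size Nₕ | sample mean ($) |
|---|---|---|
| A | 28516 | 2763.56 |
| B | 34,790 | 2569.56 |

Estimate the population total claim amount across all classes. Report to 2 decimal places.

Population total = Σ Nₕ·x̄ₕ (each stratum's size times its mean).
28516·2763.56 + 34790·2569.56 = 78805676.96 + 89394992.4 = 168200669.36.

168200669.36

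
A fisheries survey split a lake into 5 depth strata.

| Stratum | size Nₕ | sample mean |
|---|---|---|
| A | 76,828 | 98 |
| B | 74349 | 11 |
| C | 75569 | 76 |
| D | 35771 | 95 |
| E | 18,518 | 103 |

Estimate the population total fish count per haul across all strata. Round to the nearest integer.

19395826

A: 76828·98 = 7529144
B: 74349·11 = 817839
C: 75569·76 = 5743244
D: 35771·95 = 3398245
E: 18518·103 = 1907354
τ̂ = Σ Nₕx̄ₕ = 19395826.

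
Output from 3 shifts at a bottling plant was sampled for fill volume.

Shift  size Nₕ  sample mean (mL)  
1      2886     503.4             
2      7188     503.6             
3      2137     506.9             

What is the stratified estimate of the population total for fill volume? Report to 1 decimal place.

Estimate total by summing Nₕ·x̄ₕ over strata.
2886·503.4 + 7188·503.6 + 2137·506.9 = 1452812.4 + 3619876.8 + 1083245.3 = 6155934.5.

6155934.5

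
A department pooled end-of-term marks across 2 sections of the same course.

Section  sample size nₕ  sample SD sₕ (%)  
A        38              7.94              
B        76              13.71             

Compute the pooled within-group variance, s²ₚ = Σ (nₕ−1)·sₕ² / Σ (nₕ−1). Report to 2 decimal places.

146.70

Degrees of freedom: 37 + 75 = 112.
Σ(nₕ−1)sₕ² = 37·63.0436 + 75·187.9641 = 16429.9207.
s²ₚ = 16429.9207 / 112 = 146.6957... → 146.70.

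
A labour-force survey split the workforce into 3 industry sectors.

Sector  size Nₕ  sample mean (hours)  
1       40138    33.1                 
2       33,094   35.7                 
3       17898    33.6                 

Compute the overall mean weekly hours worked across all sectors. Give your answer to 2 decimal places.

34.14

x̄_st = (Σ Nₕx̄ₕ) / (Σ Nₕ) = (40138·33.1 + 33094·35.7 + 17898·33.6) / 91130
= 3111396.4 / 91130 = 34.1424... → 34.14.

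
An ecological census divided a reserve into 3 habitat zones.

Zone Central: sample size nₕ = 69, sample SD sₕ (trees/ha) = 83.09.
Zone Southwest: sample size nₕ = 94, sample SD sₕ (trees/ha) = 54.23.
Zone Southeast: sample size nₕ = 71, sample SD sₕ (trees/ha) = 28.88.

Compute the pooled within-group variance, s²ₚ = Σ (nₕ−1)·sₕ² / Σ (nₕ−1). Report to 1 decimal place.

Degrees of freedom: 68 + 93 + 70 = 231.
Σ(nₕ−1)sₕ² = 68·6903.9481 + 93·2940.8929 + 70·834.0544 = 801355.3185.
s²ₚ = 801355.3185 / 231 = 3469.071... → 3469.1.

3469.1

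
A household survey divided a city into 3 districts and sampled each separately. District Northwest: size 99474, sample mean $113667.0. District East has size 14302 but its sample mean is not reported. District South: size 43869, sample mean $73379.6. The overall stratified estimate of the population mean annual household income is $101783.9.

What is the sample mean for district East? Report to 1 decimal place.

106259.4

N = 99474 + 14302 + 43869 = 157645.
Overall total = μ·N = 101783.9·157645 = 16045722915.5.
Subtract the known strata: 99474·113667.0 + 43869·73379.6 = 14526000830.4.
Remaining total for district East: 16045722915.5 − 14526000830.4 = 1519722085.1.
Divide by its size: 1519722085.1 / 14302 = 106259.410... → 106259.4.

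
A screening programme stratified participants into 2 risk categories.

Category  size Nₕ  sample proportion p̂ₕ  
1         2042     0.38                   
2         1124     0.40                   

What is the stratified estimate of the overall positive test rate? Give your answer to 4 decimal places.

0.3871

N = 2042 + 1124 = 3166.
Overall proportion = Σ (Nₕ/N)·p̂ₕ.
Σ Nₕp̂ₕ = 775.96 + 449.6 = 1225.56.
1225.56 / 3166 = 0.387100... → 0.3871.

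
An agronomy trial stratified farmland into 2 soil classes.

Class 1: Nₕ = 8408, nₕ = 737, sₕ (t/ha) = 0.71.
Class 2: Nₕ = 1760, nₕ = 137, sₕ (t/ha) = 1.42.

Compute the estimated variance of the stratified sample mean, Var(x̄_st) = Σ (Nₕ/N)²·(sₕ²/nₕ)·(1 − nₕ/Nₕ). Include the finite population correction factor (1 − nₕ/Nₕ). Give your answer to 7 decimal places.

N = 10168; Wₕ = Nₕ/N.
class 1: (8408/10168)²·0.71²/737·(1 − 737/8408) = 0.0004267002
class 2: (1760/10168)²·1.42²/137·(1 − 137/1760) = 0.0004066457
Sum = 0.0008333459 → 0.0008333.

0.0008333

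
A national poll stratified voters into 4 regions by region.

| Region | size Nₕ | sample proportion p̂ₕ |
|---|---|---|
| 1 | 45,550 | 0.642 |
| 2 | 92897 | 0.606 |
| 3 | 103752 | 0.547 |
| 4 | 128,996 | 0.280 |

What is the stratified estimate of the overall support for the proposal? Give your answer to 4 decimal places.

0.4806

Wₕ = Nₕ/N with N = 371195: 0.1227, 0.2503, 0.2795, 0.3475.
p̂_st = 0.1227·0.642 + 0.2503·0.606 + 0.2795·0.547 + 0.3475·0.280 ≈ 0.480637... → 0.4806.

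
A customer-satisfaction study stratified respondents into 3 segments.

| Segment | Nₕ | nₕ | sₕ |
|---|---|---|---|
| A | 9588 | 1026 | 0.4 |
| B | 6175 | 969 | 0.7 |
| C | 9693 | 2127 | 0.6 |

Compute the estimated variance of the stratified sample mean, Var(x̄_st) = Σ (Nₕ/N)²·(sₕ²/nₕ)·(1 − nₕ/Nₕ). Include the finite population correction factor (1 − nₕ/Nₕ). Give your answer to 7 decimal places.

N = 25456; Wₕ = Nₕ/N.
segment A: (9588/25456)²·0.4²/1026·(1 − 1026/9588) = 0.0000197558
segment B: (6175/25456)²·0.7²/969·(1 − 969/6175) = 0.0000250861
segment C: (9693/25456)²·0.6²/2127·(1 − 2127/9693) = 0.0000191549
Sum = 0.0000639968 → 0.0000640.

0.0000640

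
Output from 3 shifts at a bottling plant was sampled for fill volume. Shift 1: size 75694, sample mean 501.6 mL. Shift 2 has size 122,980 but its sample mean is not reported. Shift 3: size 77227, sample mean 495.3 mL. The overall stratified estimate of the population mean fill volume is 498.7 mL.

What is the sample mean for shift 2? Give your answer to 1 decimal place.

N = 75694 + 122980 + 77227 = 275901.
Overall total = μ·N = 498.7·275901 = 137591828.7.
Subtract the known strata: 75694·501.6 + 77227·495.3 = 76218643.5.
Remaining total for shift 2: 137591828.7 − 76218643.5 = 61373185.2.
Divide by its size: 61373185.2 / 122980 = 499.050... → 499.1.

499.1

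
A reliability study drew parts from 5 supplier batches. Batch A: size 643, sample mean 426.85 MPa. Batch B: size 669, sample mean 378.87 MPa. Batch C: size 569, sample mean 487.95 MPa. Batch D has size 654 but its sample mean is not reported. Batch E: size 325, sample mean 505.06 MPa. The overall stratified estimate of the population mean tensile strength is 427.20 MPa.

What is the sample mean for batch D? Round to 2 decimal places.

N = 643 + 669 + 569 + 654 + 325 = 2860.
Overall total = μ·N = 427.20·2860 = 1221792.
Subtract the known strata: 643·426.85 + 669·378.87 + 569·487.95 + 325·505.06 = 969716.63.
Remaining total for batch D: 1221792 − 969716.63 = 252075.37.
Divide by its size: 252075.37 / 654 = 385.4363... → 385.44.

385.44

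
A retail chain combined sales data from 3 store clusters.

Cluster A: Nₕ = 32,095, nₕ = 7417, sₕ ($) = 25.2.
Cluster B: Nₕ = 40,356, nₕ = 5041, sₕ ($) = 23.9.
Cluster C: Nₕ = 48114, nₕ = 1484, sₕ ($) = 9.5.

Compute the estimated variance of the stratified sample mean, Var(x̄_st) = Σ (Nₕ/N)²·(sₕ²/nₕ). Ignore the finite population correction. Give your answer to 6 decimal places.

N = 120565; Wₕ = Nₕ/N.
cluster A: (32095/120565)²·25.2²/7417 = 0.006067434
cluster B: (40356/120565)²·23.9²/5041 = 0.012695588
cluster C: (48114/120565)²·9.5²/1484 = 0.009685315
Sum = 0.028448337 → 0.028448.

0.028448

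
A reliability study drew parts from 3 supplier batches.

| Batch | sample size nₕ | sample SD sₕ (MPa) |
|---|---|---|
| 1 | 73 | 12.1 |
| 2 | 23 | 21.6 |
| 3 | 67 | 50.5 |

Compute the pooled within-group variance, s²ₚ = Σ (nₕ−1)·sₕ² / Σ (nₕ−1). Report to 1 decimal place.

1182.0

Degrees of freedom: 72 + 22 + 66 = 160.
Σ(nₕ−1)sₕ² = 72·146.41 + 22·466.56 + 66·2550.25 = 189122.34.
s²ₚ = 189122.34 / 160 = 1182.015... → 1182.0.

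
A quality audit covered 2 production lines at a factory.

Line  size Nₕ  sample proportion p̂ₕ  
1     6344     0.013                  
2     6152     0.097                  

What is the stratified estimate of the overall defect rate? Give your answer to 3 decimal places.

0.054

Wₕ = Nₕ/N with N = 12496: 0.5077, 0.4923.
p̂_st = 0.5077·0.013 + 0.4923·0.097 ≈ 0.05435... → 0.054.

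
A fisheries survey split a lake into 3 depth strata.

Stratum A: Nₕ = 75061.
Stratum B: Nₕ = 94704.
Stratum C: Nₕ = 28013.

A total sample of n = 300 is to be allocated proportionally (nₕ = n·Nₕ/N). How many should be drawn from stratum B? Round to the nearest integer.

N = 75061 + 94704 + 28013 = 197778.
n_B = 300·94704/197778 = 143.652... → 144.

144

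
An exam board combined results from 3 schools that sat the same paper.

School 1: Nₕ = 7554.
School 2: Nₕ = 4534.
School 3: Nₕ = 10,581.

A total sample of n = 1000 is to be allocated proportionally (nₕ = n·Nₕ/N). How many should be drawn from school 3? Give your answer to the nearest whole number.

Share of school 3 = 10581/22669 = 0.46676.
Allocate 1000 × 0.46676 = 466.761... → 467.

467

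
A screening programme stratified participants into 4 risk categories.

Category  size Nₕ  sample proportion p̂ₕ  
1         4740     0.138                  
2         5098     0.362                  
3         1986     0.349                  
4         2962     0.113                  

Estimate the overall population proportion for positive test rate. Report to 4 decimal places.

N = 4740 + 5098 + 1986 + 2962 = 14786.
Overall proportion = Σ (Nₕ/N)·p̂ₕ.
Σ Nₕp̂ₕ = 654.12 + 1845.476 + 693.114 + 334.706 = 3527.416.
3527.416 / 14786 = 0.238565... → 0.2386.

0.2386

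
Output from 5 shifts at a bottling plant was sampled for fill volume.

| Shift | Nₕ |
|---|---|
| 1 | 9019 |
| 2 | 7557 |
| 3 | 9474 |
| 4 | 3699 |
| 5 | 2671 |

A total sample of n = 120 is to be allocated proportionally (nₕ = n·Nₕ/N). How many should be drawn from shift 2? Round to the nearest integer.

N = 9019 + 7557 + 9474 + 3699 + 2671 = 32420.
n_2 = 120·7557/32420 = 27.972... → 28.

28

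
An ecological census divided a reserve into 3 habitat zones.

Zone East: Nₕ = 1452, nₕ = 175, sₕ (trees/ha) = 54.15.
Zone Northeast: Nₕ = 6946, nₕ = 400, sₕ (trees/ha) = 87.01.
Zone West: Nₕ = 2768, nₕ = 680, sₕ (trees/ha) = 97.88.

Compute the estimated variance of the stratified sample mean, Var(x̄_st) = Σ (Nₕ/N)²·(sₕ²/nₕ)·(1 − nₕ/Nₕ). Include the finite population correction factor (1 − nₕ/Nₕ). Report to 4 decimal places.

N = 11166. Term for each stratum: Wₕ²sₕ²/nₕ·(1−nₕ/Nₕ).
Var(x̄_st) = 0.2491846 + 6.9023008 + 0.6531010 = 7.8045863 → 7.8046.

7.8046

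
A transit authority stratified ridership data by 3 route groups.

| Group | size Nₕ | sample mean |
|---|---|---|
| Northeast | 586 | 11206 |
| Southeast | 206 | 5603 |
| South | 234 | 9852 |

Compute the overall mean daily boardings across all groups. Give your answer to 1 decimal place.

x̄_st = (Σ Nₕx̄ₕ) / (Σ Nₕ) = (586·11206 + 206·5603 + 234·9852) / 1026
= 10026302 / 1026 = 9772.224... → 9772.2.

9772.2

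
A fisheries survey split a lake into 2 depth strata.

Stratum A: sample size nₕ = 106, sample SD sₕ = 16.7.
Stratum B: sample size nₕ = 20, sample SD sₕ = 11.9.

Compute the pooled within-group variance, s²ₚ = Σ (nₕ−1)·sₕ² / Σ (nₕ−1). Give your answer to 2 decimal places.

257.86

A: (106−1)·16.7² = 105·278.89 = 29283.45
B: (20−1)·11.9² = 19·141.61 = 2690.59
Numerator = 31974.04; denominator = Σ(nₕ−1) = 124.
s²ₚ = 31974.04/124 = 257.8552... → 257.86.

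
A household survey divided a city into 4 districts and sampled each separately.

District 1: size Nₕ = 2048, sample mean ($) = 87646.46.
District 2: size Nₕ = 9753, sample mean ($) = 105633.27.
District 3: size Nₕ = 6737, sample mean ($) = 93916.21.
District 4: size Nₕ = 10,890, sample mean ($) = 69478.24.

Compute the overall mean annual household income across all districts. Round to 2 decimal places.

88319.72

N = 29428; weights Wₕ = Nₕ/N = (0.0696, 0.3314, 0.2289, 0.3701).
x̄_st = Σ Wₕ·x̄ₕ = 0.0696·87646.46 + 0.3314·105633.27 + 0.2289·93916.21 + 0.3701·69478.24 ≈ 88319.7218...
→ 88319.72.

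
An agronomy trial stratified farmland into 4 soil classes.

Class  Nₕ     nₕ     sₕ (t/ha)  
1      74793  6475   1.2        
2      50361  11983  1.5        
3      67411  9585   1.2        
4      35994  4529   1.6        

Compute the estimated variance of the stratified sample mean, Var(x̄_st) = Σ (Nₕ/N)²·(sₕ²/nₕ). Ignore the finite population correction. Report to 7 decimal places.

0.0000600

N = 228559; Wₕ = Nₕ/N.
class 1: (74793/228559)²·1.2²/6475 = 0.0000238149
class 2: (50361/228559)²·1.5²/11983 = 0.0000091161
class 3: (67411/228559)²·1.2²/9585 = 0.0000130688
class 4: (35994/228559)²·1.6²/4529 = 0.0000140185
Sum = 0.0000600182 → 0.0000600.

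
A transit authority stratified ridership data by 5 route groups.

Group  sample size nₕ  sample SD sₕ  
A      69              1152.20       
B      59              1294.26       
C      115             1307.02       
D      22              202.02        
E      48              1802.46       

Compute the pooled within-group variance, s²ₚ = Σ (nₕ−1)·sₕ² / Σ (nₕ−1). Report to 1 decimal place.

1739385.2

Degrees of freedom: 68 + 58 + 114 + 21 + 47 = 308.
Σ(nₕ−1)sₕ² = 68·1327564.84 + 58·1675108.9476 + 114·1708301.2804 + 21·40812.0804 + 47·3248862.0516 = 535730644.16.
s²ₚ = 535730644.16 / 308 = 1739385.208... → 1739385.2.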